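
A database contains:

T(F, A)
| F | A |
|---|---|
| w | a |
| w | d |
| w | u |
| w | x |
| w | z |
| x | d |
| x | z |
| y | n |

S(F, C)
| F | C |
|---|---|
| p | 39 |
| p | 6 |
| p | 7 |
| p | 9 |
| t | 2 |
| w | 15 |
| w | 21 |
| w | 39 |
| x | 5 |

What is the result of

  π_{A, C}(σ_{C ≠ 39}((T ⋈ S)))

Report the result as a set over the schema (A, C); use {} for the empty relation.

{(a, 15), (a, 21), (d, 15), (d, 21), (d, 5), (u, 15), (u, 21), (x, 15), (x, 21), (z, 15), (z, 21), (z, 5)}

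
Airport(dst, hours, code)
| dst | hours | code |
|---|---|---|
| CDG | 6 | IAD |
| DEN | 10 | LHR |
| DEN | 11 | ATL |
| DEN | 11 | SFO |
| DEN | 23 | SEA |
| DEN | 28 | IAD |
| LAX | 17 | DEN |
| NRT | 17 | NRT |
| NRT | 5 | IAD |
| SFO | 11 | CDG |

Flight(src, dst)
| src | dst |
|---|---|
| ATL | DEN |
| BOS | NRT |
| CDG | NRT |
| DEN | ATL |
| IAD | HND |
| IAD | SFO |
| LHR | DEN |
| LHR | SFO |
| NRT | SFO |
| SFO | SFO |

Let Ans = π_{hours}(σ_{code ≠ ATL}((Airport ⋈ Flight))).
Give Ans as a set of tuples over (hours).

Airport ⋈ Flight (natural join on dst): {(DEN, 10, LHR, ATL), (DEN, 10, LHR, LHR), (DEN, 11, ATL, ATL), (DEN, 11, ATL, LHR), (DEN, 11, SFO, ATL), (DEN, 11, SFO, LHR), (DEN, 23, SEA, ATL), (DEN, 23, SEA, LHR), (DEN, 28, IAD, ATL), (DEN, 28, IAD, LHR), (NRT, 17, NRT, BOS), (NRT, 17, NRT, CDG), (NRT, 5, IAD, BOS), (NRT, 5, IAD, CDG), (SFO, 11, CDG, IAD), (SFO, 11, CDG, LHR), (SFO, 11, CDG, NRT), (SFO, 11, CDG, SFO)}
Apply σ_{code ≠ ATL}; surviving tuples: {(DEN, 10, LHR, ATL), (DEN, 10, LHR, LHR), (DEN, 11, SFO, ATL), (DEN, 11, SFO, LHR), (DEN, 23, SEA, ATL), (DEN, 23, SEA, LHR), (DEN, 28, IAD, ATL), (DEN, 28, IAD, LHR), (NRT, 17, NRT, BOS), (NRT, 17, NRT, CDG), (NRT, 5, IAD, BOS), (NRT, 5, IAD, CDG), (SFO, 11, CDG, IAD), (SFO, 11, CDG, LHR), (SFO, 11, CDG, NRT), (SFO, 11, CDG, SFO)}
π[hours]: project onto (hours) (10 duplicate(s) eliminated) → {10, 11, 17, 23, 28, 5}

{10, 11, 17, 23, 28, 5}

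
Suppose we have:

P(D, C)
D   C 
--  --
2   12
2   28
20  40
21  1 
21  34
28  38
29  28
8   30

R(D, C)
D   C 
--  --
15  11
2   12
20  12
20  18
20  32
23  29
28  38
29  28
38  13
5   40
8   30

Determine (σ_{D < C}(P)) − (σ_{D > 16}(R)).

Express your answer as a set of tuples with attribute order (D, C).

{(2, 12), (2, 28), (20, 40), (21, 34), (8, 30)}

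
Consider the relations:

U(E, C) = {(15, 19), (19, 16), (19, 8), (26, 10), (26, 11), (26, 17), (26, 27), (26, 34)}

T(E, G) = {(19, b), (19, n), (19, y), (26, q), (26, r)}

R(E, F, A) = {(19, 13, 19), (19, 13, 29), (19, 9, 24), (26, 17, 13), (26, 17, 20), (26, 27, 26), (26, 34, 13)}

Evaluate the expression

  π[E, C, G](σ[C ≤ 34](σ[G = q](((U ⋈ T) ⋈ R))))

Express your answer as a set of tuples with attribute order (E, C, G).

Natural join on E: {(19, 16, b), (19, 16, n), (19, 16, y), (19, 8, b), (19, 8, n), (19, 8, y), (26, 10, q), (26, 10, r), (26, 11, q), (26, 11, r), (26, 17, q), (26, 17, r), (26, 27, q), (26, 27, r), (26, 34, q), (26, 34, r)}
Natural join on E: {(19, 16, b, 13, 19), (19, 16, b, 13, 29), (19, 16, b, 9, 24), (19, 16, n, 13, 19), (19, 16, n, 13, 29), (19, 16, n, 9, 24), (19, 16, y, 13, 19), (19, 16, y, 13, 29), (19, 16, y, 9, 24), (19, 8, b, 13, 19), (19, 8, b, 13, 29), (19, 8, b, 9, 24), (19, 8, n, 13, 19), (19, 8, n, 13, 29), (19, 8, n, 9, 24), (19, 8, y, 13, 19), (19, 8, y, 13, 29), (19, 8, y, 9, 24), (26, 10, q, 17, 13), (26, 10, q, 17, 20), (26, 10, q, 27, 26), (26, 10, q, 34, 13), (26, 10, r, 17, 13), (26, 10, r, 17, 20), (26, 10, r, 27, 26), (26, 10, r, 34, 13), (26, 11, q, 17, 13), (26, 11, q, 17, 20), (26, 11, q, 27, 26), (26, 11, q, 34, 13), (26, 11, r, 17, 13), (26, 11, r, 17, 20), (26, 11, r, 27, 26), (26, 11, r, 34, 13), (26, 17, q, 17, 13), (26, 17, q, 17, 20), (26, 17, q, 27, 26), (26, 17, q, 34, 13), (26, 17, r, 17, 13), (26, 17, r, 17, 20), (26, 17, r, 27, 26), (26, 17, r, 34, 13), (26, 27, q, 17, 13), (26, 27, q, 17, 20), (26, 27, q, 27, 26), (26, 27, q, 34, 13), (26, 27, r, 17, 13), (26, 27, r, 17, 20), (26, 27, r, 27, 26), (26, 27, r, 34, 13), (26, 34, q, 17, 13), (26, 34, q, 17, 20), (26, 34, q, 27, 26), (26, 34, q, 34, 13), (26, 34, r, 17, 13), (26, 34, r, 17, 20), (26, 34, r, 27, 26), (26, 34, r, 34, 13)}
Selection G = q: {(26, 10, q, 17, 13), (26, 10, q, 17, 20), (26, 10, q, 27, 26), (26, 10, q, 34, 13), (26, 11, q, 17, 13), (26, 11, q, 17, 20), (26, 11, q, 27, 26), (26, 11, q, 34, 13), (26, 17, q, 17, 13), (26, 17, q, 17, 20), (26, 17, q, 27, 26), (26, 17, q, 34, 13), (26, 27, q, 17, 13), (26, 27, q, 17, 20), (26, 27, q, 27, 26), (26, 27, q, 34, 13), (26, 34, q, 17, 13), (26, 34, q, 17, 20), (26, 34, q, 27, 26), (26, 34, q, 34, 13)}
Selection C ≤ 34: {(26, 10, q, 17, 13), (26, 10, q, 17, 20), (26, 10, q, 27, 26), (26, 10, q, 34, 13), (26, 11, q, 17, 13), (26, 11, q, 17, 20), (26, 11, q, 27, 26), (26, 11, q, 34, 13), (26, 17, q, 17, 13), (26, 17, q, 17, 20), (26, 17, q, 27, 26), (26, 17, q, 34, 13), (26, 27, q, 17, 13), (26, 27, q, 17, 20), (26, 27, q, 27, 26), (26, 27, q, 34, 13), (26, 34, q, 17, 13), (26, 34, q, 17, 20), (26, 34, q, 27, 26), (26, 34, q, 34, 13)}
π_{E, C, G} gives {(26, 10, q), (26, 11, q), (26, 17, q), (26, 27, q), (26, 34, q)} (15 duplicate(s) eliminated).

{(26, 10, q), (26, 11, q), (26, 17, q), (26, 27, q), (26, 34, q)}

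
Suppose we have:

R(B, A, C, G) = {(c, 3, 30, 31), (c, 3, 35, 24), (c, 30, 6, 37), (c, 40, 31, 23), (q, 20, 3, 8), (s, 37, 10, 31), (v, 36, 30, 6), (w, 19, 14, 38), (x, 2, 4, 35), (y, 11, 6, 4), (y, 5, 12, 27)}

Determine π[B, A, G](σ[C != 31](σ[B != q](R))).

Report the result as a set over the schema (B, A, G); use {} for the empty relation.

{(c, 3, 24), (c, 3, 31), (c, 30, 37), (s, 37, 31), (v, 36, 6), (w, 19, 38), (x, 2, 35), (y, 11, 4), (y, 5, 27)}

Filtering on B != q leaves {(c, 3, 30, 31), (c, 3, 35, 24), (c, 30, 6, 37), (c, 40, 31, 23), (s, 37, 10, 31), (v, 36, 30, 6), (w, 19, 14, 38), (x, 2, 4, 35), (y, 11, 6, 4), (y, 5, 12, 27)}.
Filtering on C != 31 leaves {(c, 3, 30, 31), (c, 3, 35, 24), (c, 30, 6, 37), (s, 37, 10, 31), (v, 36, 30, 6), (w, 19, 14, 38), (x, 2, 4, 35), (y, 11, 6, 4), (y, 5, 12, 27)}.
Projecting to B, A, G: {(c, 3, 24), (c, 3, 31), (c, 30, 37), (s, 37, 31), (v, 36, 6), (w, 19, 38), (x, 2, 35), (y, 11, 4), (y, 5, 27)}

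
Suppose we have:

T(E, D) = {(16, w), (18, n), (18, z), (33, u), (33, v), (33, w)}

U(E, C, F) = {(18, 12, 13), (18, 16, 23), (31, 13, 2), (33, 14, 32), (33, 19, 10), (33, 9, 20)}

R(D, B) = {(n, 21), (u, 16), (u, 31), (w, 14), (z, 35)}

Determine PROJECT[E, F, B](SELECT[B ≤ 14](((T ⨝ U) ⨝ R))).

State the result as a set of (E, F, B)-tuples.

Joining T and U on E yields {(18, n, 12, 13), (18, n, 16, 23), (18, z, 12, 13), (18, z, 16, 23), (33, u, 14, 32), (33, u, 19, 10), (33, u, 9, 20), (33, v, 14, 32), (33, v, 19, 10), (33, v, 9, 20), (33, w, 14, 32), (33, w, 19, 10), (33, w, 9, 20)}.
Joining (T ⨝ U) and R on D yields {(18, n, 12, 13, 21), (18, n, 16, 23, 21), (18, z, 12, 13, 35), (18, z, 16, 23, 35), (33, u, 14, 32, 16), (33, u, 14, 32, 31), (33, u, 19, 10, 16), (33, u, 19, 10, 31), (33, u, 9, 20, 16), (33, u, 9, 20, 31), (33, w, 14, 32, 14), (33, w, 19, 10, 14), (33, w, 9, 20, 14)}.
σ[B ≤ 14]: keep tuples satisfying B ≤ 14 → {(33, w, 14, 32, 14), (33, w, 19, 10, 14), (33, w, 9, 20, 14)}
π[E, F, B]: project onto (E, F, B) → {(33, 10, 14), (33, 20, 14), (33, 32, 14)}

{(33, 10, 14), (33, 20, 14), (33, 32, 14)}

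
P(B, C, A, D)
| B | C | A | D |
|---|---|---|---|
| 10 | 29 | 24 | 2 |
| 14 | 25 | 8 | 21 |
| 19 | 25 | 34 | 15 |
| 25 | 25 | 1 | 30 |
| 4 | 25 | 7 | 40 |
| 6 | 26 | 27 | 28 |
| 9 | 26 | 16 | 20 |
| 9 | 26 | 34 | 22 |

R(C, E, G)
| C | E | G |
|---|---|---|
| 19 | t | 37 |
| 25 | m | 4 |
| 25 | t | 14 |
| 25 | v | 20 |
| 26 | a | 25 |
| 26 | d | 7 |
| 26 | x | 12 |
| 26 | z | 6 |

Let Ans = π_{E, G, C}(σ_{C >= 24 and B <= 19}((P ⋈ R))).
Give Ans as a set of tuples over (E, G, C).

{(a, 25, 26), (d, 7, 26), (m, 4, 25), (t, 14, 25), (v, 20, 25), (x, 12, 26), (z, 6, 26)}

Natural join on C: {(14, 25, 8, 21, m, 4), (14, 25, 8, 21, t, 14), (14, 25, 8, 21, v, 20), (19, 25, 34, 15, m, 4), (19, 25, 34, 15, t, 14), (19, 25, 34, 15, v, 20), (25, 25, 1, 30, m, 4), (25, 25, 1, 30, t, 14), (25, 25, 1, 30, v, 20), (4, 25, 7, 40, m, 4), (4, 25, 7, 40, t, 14), (4, 25, 7, 40, v, 20), (6, 26, 27, 28, a, 25), (6, 26, 27, 28, d, 7), (6, 26, 27, 28, x, 12), (6, 26, 27, 28, z, 6), (9, 26, 16, 20, a, 25), (9, 26, 16, 20, d, 7), (9, 26, 16, 20, x, 12), (9, 26, 16, 20, z, 6), (9, 26, 34, 22, a, 25), (9, 26, 34, 22, d, 7), (9, 26, 34, 22, x, 12), (9, 26, 34, 22, z, 6)}
Filtering on C >= 24 and B <= 19 leaves {(14, 25, 8, 21, m, 4), (14, 25, 8, 21, t, 14), (14, 25, 8, 21, v, 20), (19, 25, 34, 15, m, 4), (19, 25, 34, 15, t, 14), (19, 25, 34, 15, v, 20), (4, 25, 7, 40, m, 4), (4, 25, 7, 40, t, 14), (4, 25, 7, 40, v, 20), (6, 26, 27, 28, a, 25), (6, 26, 27, 28, d, 7), (6, 26, 27, 28, x, 12), (6, 26, 27, 28, z, 6), (9, 26, 16, 20, a, 25), (9, 26, 16, 20, d, 7), (9, 26, 16, 20, x, 12), (9, 26, 16, 20, z, 6), (9, 26, 34, 22, a, 25), (9, 26, 34, 22, d, 7), (9, 26, 34, 22, x, 12), (9, 26, 34, 22, z, 6)}.
Keep only column(s) E, G, C (14 duplicate(s) eliminated): {(a, 25, 26), (d, 7, 26), (m, 4, 25), (t, 14, 25), (v, 20, 25), (x, 12, 26), (z, 6, 26)}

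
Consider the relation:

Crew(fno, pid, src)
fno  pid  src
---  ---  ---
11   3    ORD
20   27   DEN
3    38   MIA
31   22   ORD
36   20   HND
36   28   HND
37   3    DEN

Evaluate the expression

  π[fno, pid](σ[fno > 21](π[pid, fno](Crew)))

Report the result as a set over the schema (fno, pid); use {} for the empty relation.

π_{pid, fno} gives {(20, 36), (22, 31), (27, 20), (28, 36), (3, 11), (3, 37), (38, 3)}.
Apply σ_{fno > 21}; surviving tuples: {(20, 36), (22, 31), (28, 36), (3, 37)}
π_{fno, pid} gives {(31, 22), (36, 20), (36, 28), (37, 3)}.

{(31, 22), (36, 20), (36, 28), (37, 3)}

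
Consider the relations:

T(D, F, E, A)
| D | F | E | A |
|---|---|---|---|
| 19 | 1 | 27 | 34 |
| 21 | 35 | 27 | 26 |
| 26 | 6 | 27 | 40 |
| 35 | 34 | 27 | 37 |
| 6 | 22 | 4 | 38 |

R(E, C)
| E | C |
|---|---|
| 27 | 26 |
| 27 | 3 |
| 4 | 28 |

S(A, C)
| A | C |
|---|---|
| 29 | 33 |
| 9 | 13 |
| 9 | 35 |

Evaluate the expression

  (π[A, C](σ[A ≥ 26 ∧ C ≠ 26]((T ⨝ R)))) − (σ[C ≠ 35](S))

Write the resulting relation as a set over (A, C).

{(26, 3), (34, 3), (37, 3), (38, 28), (40, 3)}

T ⋈ R (natural join on E): {(19, 1, 27, 34, 26), (19, 1, 27, 34, 3), (21, 35, 27, 26, 26), (21, 35, 27, 26, 3), (26, 6, 27, 40, 26), (26, 6, 27, 40, 3), (35, 34, 27, 37, 26), (35, 34, 27, 37, 3), (6, 22, 4, 38, 28)}
Selection A ≥ 26 ∧ C ≠ 26: {(19, 1, 27, 34, 3), (21, 35, 27, 26, 3), (26, 6, 27, 40, 3), (35, 34, 27, 37, 3), (6, 22, 4, 38, 28)}
π[A, C]: project onto (A, C) → {(26, 3), (34, 3), (37, 3), (38, 28), (40, 3)}
Selection C ≠ 35: {(29, 33), (9, 13)}
Taking the difference: {(26, 3), (34, 3), (37, 3), (38, 28), (40, 3)}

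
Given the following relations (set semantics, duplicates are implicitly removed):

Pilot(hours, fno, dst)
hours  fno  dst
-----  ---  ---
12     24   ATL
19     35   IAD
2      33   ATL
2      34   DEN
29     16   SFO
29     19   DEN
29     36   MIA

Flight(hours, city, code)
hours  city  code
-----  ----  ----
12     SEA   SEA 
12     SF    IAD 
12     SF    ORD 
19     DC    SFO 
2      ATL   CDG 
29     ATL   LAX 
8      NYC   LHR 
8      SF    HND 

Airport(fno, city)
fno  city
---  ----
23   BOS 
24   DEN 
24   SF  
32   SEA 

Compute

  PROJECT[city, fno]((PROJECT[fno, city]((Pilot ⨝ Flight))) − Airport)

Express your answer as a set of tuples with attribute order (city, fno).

Natural join on hours: {(12, 24, ATL, SEA, SEA), (12, 24, ATL, SF, IAD), (12, 24, ATL, SF, ORD), (19, 35, IAD, DC, SFO), (2, 33, ATL, ATL, CDG), (2, 34, DEN, ATL, CDG), (29, 16, SFO, ATL, LAX), (29, 19, DEN, ATL, LAX), (29, 36, MIA, ATL, LAX)}
Keep only column(s) fno, city (1 duplicate(s) eliminated): {(16, ATL), (19, ATL), (24, SEA), (24, SF), (33, ATL), (34, ATL), (35, DC), (36, ATL)}
Set difference of the two operands is {(16, ATL), (19, ATL), (24, SEA), (33, ATL), (34, ATL), (35, DC), (36, ATL)}.
Keep only column(s) city, fno: {(ATL, 16), (ATL, 19), (ATL, 33), (ATL, 34), (ATL, 36), (DC, 35), (SEA, 24)}

{(ATL, 16), (ATL, 19), (ATL, 33), (ATL, 34), (ATL, 36), (DC, 35), (SEA, 24)}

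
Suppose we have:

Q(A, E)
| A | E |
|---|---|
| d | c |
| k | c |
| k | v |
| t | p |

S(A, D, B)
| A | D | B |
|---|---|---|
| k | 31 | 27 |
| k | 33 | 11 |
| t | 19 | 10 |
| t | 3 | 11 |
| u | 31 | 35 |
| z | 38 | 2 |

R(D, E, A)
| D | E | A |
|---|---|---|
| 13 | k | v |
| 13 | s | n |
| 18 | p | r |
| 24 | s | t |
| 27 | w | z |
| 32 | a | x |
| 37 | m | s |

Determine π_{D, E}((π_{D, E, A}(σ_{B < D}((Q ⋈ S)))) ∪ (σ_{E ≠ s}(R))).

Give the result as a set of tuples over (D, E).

{(13, k), (18, p), (19, p), (27, w), (31, c), (31, v), (32, a), (33, c), (33, v), (37, m)}

Q ⋈ S (natural join on A): {(k, c, 31, 27), (k, c, 33, 11), (k, v, 31, 27), (k, v, 33, 11), (t, p, 19, 10), (t, p, 3, 11)}
σ[B < D]: keep tuples satisfying B < D → {(k, c, 31, 27), (k, c, 33, 11), (k, v, 31, 27), (k, v, 33, 11), (t, p, 19, 10)}
Keep only column(s) D, E, A: {(19, p, t), (31, c, k), (31, v, k), (33, c, k), (33, v, k)}
σ[E ≠ s]: keep tuples satisfying E ≠ s → {(13, k, v), (18, p, r), (27, w, z), (32, a, x), (37, m, s)}
Taking the union: {(13, k, v), (18, p, r), (19, p, t), (27, w, z), (31, c, k), (31, v, k), (32, a, x), (33, c, k), (33, v, k), (37, m, s)}
Keep only column(s) D, E: {(13, k), (18, p), (19, p), (27, w), (31, c), (31, v), (32, a), (33, c), (33, v), (37, m)}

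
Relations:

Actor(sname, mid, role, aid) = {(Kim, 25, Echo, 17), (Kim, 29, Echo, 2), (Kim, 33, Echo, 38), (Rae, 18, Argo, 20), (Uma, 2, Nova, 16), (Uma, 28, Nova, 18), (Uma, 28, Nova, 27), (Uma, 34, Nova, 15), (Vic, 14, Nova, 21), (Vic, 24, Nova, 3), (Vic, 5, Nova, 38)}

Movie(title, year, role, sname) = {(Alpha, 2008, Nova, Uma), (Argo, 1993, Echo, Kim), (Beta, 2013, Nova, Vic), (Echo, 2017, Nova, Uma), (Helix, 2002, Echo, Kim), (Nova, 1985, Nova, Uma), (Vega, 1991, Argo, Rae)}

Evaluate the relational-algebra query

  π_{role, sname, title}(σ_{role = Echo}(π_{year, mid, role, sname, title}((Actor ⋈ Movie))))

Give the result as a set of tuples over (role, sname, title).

{(Echo, Kim, Argo), (Echo, Kim, Helix)}

Actor ⋈ Movie (natural join on sname, role): {(Kim, 25, Echo, 17, Argo, 1993), (Kim, 25, Echo, 17, Helix, 2002), (Kim, 29, Echo, 2, Argo, 1993), (Kim, 29, Echo, 2, Helix, 2002), (Kim, 33, Echo, 38, Argo, 1993), (Kim, 33, Echo, 38, Helix, 2002), (Rae, 18, Argo, 20, Vega, 1991), (Uma, 2, Nova, 16, Alpha, 2008), (Uma, 2, Nova, 16, Echo, 2017), (Uma, 2, Nova, 16, Nova, 1985), (Uma, 28, Nova, 18, Alpha, 2008), (Uma, 28, Nova, 18, Echo, 2017), (Uma, 28, Nova, 18, Nova, 1985), (Uma, 28, Nova, 27, Alpha, 2008), (Uma, 28, Nova, 27, Echo, 2017), (Uma, 28, Nova, 27, Nova, 1985), (Uma, 34, Nova, 15, Alpha, 2008), (Uma, 34, Nova, 15, Echo, 2017), (Uma, 34, Nova, 15, Nova, 1985), (Vic, 14, Nova, 21, Beta, 2013), (Vic, 24, Nova, 3, Beta, 2013), (Vic, 5, Nova, 38, Beta, 2013)}
Projecting to year, mid, role, sname, title (3 duplicate(s) eliminated): {(1985, 2, Nova, Uma, Nova), (1985, 28, Nova, Uma, Nova), (1985, 34, Nova, Uma, Nova), (1991, 18, Argo, Rae, Vega), (1993, 25, Echo, Kim, Argo), (1993, 29, Echo, Kim, Argo), (1993, 33, Echo, Kim, Argo), (2002, 25, Echo, Kim, Helix), (2002, 29, Echo, Kim, Helix), (2002, 33, Echo, Kim, Helix), (2008, 2, Nova, Uma, Alpha), (2008, 28, Nova, Uma, Alpha), (2008, 34, Nova, Uma, Alpha), (2013, 14, Nova, Vic, Beta), (2013, 24, Nova, Vic, Beta), (2013, 5, Nova, Vic, Beta), (2017, 2, Nova, Uma, Echo), (2017, 28, Nova, Uma, Echo), (2017, 34, Nova, Uma, Echo)}
Selection role = Echo: {(1993, 25, Echo, Kim, Argo), (1993, 29, Echo, Kim, Argo), (1993, 33, Echo, Kim, Argo), (2002, 25, Echo, Kim, Helix), (2002, 29, Echo, Kim, Helix), (2002, 33, Echo, Kim, Helix)}
Projecting to role, sname, title (4 duplicate(s) eliminated): {(Echo, Kim, Argo), (Echo, Kim, Helix)}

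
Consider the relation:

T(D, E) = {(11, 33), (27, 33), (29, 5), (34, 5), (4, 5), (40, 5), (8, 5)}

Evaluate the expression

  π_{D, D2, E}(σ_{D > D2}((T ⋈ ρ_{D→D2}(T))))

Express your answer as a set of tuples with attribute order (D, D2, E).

{(27, 11, 33), (29, 4, 5), (29, 8, 5), (34, 29, 5), (34, 4, 5), (34, 8, 5), (40, 29, 5), (40, 34, 5), (40, 4, 5), (40, 8, 5), (8, 4, 5)}

ρ[D→D2]: schema becomes (D2, E); tuples unchanged.
Natural join on E: {(11, 33, 11), (11, 33, 27), (27, 33, 11), (27, 33, 27), (29, 5, 29), (29, 5, 34), (29, 5, 4), (29, 5, 40), (29, 5, 8), (34, 5, 29), (34, 5, 34), (34, 5, 4), (34, 5, 40), (34, 5, 8), (4, 5, 29), (4, 5, 34), (4, 5, 4), (4, 5, 40), (4, 5, 8), (40, 5, 29), (40, 5, 34), (40, 5, 4), (40, 5, 40), (40, 5, 8), (8, 5, 29), (8, 5, 34), (8, 5, 4), (8, 5, 40), (8, 5, 8)}
Apply σ_{D > D2}; surviving tuples: {(27, 33, 11), (29, 5, 4), (29, 5, 8), (34, 5, 29), (34, 5, 4), (34, 5, 8), (40, 5, 29), (40, 5, 34), (40, 5, 4), (40, 5, 8), (8, 5, 4)}
Projecting to D, D2, E: {(27, 11, 33), (29, 4, 5), (29, 8, 5), (34, 29, 5), (34, 4, 5), (34, 8, 5), (40, 29, 5), (40, 34, 5), (40, 4, 5), (40, 8, 5), (8, 4, 5)}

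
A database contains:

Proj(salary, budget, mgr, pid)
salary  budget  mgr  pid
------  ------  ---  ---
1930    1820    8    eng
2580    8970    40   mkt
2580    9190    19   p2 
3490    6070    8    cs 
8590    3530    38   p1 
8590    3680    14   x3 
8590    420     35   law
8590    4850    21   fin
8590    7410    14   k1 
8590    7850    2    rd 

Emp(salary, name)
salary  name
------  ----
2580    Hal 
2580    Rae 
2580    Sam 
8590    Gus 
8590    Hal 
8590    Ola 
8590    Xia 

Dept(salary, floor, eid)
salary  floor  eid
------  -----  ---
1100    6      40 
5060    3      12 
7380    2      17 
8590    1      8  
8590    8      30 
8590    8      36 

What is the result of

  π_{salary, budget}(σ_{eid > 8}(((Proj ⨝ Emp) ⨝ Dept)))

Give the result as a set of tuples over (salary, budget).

{(8590, 3530), (8590, 3680), (8590, 420), (8590, 4850), (8590, 7410), (8590, 7850)}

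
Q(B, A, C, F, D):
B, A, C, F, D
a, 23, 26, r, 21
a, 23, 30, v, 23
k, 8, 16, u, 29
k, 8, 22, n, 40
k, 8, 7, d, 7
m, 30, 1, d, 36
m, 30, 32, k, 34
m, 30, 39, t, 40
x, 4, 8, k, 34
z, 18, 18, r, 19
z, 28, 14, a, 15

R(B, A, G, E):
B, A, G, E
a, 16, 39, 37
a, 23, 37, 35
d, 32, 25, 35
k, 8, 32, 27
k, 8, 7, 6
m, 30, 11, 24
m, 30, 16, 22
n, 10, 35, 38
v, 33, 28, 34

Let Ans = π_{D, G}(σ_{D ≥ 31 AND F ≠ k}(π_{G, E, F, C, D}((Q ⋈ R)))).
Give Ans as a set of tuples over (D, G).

{(36, 11), (36, 16), (40, 11), (40, 16), (40, 32), (40, 7)}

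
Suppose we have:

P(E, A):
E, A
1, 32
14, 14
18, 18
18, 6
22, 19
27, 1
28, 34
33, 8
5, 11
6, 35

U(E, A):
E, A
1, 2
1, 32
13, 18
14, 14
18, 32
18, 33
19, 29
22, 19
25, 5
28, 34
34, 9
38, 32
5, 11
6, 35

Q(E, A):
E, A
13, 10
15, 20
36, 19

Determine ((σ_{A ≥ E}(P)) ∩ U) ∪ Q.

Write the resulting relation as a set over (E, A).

{(1, 32), (13, 10), (14, 14), (15, 20), (28, 34), (36, 19), (5, 11), (6, 35)}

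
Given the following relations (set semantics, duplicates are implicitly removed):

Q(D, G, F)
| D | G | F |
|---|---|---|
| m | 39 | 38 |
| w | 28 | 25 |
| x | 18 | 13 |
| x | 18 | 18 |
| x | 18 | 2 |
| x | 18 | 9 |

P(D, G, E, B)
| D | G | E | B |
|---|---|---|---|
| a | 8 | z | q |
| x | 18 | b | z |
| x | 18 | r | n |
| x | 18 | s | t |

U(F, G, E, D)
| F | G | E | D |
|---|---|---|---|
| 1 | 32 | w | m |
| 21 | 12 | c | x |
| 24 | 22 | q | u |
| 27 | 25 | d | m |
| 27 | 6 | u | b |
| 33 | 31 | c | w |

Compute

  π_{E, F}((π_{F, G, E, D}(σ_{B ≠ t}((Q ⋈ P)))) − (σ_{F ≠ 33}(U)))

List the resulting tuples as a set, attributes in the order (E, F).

{(b, 13), (b, 18), (b, 2), (b, 9), (r, 13), (r, 18), (r, 2), (r, 9)}

Joining Q and P on D, G yields {(x, 18, 13, b, z), (x, 18, 13, r, n), (x, 18, 13, s, t), (x, 18, 18, b, z), (x, 18, 18, r, n), (x, 18, 18, s, t), (x, 18, 2, b, z), (x, 18, 2, r, n), (x, 18, 2, s, t), (x, 18, 9, b, z), (x, 18, 9, r, n), (x, 18, 9, s, t)}.
Apply σ_{B ≠ t}; surviving tuples: {(x, 18, 13, b, z), (x, 18, 13, r, n), (x, 18, 18, b, z), (x, 18, 18, r, n), (x, 18, 2, b, z), (x, 18, 2, r, n), (x, 18, 9, b, z), (x, 18, 9, r, n)}
Projecting to F, G, E, D: {(13, 18, b, x), (13, 18, r, x), (18, 18, b, x), (18, 18, r, x), (2, 18, b, x), (2, 18, r, x), (9, 18, b, x), (9, 18, r, x)}
Apply σ_{F ≠ 33}; surviving tuples: {(1, 32, w, m), (21, 12, c, x), (24, 22, q, u), (27, 25, d, m), (27, 6, u, b)}
Difference: {(13, 18, b, x), (13, 18, r, x), (18, 18, b, x), (18, 18, r, x), (2, 18, b, x), (2, 18, r, x), (9, 18, b, x), (9, 18, r, x)} with {(1, 32, w, m), (21, 12, c, x), (24, 22, q, u), (27, 25, d, m), (27, 6, u, b)} → {(13, 18, b, x), (13, 18, r, x), (18, 18, b, x), (18, 18, r, x), (2, 18, b, x), (2, 18, r, x), (9, 18, b, x), (9, 18, r, x)}
Projecting to E, F: {(b, 13), (b, 18), (b, 2), (b, 9), (r, 13), (r, 18), (r, 2), (r, 9)}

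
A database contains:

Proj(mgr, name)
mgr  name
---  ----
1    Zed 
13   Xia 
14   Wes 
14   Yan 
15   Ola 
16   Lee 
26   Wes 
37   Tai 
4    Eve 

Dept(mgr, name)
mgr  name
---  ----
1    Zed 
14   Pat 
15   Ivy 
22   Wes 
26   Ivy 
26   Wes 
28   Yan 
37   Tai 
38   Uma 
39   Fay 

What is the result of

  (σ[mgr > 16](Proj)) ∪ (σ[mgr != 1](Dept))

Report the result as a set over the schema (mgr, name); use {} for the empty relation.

{(14, Pat), (15, Ivy), (22, Wes), (26, Ivy), (26, Wes), (28, Yan), (37, Tai), (38, Uma), (39, Fay)}

Filtering on mgr > 16 leaves {(26, Wes), (37, Tai)}.
Filtering on mgr != 1 leaves {(14, Pat), (15, Ivy), (22, Wes), (26, Ivy), (26, Wes), (28, Yan), (37, Tai), (38, Uma), (39, Fay)}.
Union: {(26, Wes), (37, Tai)} with {(14, Pat), (15, Ivy), (22, Wes), (26, Ivy), (26, Wes), (28, Yan), (37, Tai), (38, Uma), (39, Fay)} → {(14, Pat), (15, Ivy), (22, Wes), (26, Ivy), (26, Wes), (28, Yan), (37, Tai), (38, Uma), (39, Fay)}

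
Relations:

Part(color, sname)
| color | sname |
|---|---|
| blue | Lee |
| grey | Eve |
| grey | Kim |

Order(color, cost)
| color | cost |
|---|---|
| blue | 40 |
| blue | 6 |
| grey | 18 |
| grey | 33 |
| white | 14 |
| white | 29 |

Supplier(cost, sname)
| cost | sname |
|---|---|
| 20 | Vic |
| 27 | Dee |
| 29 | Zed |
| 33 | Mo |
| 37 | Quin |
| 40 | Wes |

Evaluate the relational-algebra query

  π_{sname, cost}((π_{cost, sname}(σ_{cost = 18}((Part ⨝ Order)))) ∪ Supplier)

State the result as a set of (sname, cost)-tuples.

Part ⋈ Order (natural join on color): {(blue, Lee, 40), (blue, Lee, 6), (grey, Eve, 18), (grey, Eve, 33), (grey, Kim, 18), (grey, Kim, 33)}
Filtering on cost = 18 leaves {(grey, Eve, 18), (grey, Kim, 18)}.
Projecting to cost, sname: {(18, Eve), (18, Kim)}
Set union of the two operands is {(18, Eve), (18, Kim), (20, Vic), (27, Dee), (29, Zed), (33, Mo), (37, Quin), (40, Wes)}.
Projecting to sname, cost: {(Dee, 27), (Eve, 18), (Kim, 18), (Mo, 33), (Quin, 37), (Vic, 20), (Wes, 40), (Zed, 29)}

{(Dee, 27), (Eve, 18), (Kim, 18), (Mo, 33), (Quin, 37), (Vic, 20), (Wes, 40), (Zed, 29)}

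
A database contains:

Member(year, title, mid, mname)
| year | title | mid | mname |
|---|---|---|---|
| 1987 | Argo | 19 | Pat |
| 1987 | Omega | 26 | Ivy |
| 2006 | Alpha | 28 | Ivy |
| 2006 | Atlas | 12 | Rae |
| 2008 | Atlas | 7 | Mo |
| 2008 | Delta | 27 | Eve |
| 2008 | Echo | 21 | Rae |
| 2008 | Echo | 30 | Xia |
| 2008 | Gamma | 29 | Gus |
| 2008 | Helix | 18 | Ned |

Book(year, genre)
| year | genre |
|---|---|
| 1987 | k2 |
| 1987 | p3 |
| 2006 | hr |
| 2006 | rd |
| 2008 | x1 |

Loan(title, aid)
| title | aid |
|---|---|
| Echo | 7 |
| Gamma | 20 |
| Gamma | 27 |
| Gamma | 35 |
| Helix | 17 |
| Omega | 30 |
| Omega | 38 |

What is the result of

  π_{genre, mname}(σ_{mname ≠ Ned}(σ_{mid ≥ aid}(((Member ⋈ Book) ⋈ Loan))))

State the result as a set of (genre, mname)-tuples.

{(x1, Gus), (x1, Rae), (x1, Xia)}

Joining Member and Book on year yields {(1987, Argo, 19, Pat, k2), (1987, Argo, 19, Pat, p3), (1987, Omega, 26, Ivy, k2), (1987, Omega, 26, Ivy, p3), (2006, Alpha, 28, Ivy, hr), (2006, Alpha, 28, Ivy, rd), (2006, Atlas, 12, Rae, hr), (2006, Atlas, 12, Rae, rd), (2008, Atlas, 7, Mo, x1), (2008, Delta, 27, Eve, x1), (2008, Echo, 21, Rae, x1), (2008, Echo, 30, Xia, x1), (2008, Gamma, 29, Gus, x1), (2008, Helix, 18, Ned, x1)}.
Joining (Member ⋈ Book) and Loan on title yields {(1987, Omega, 26, Ivy, k2, 30), (1987, Omega, 26, Ivy, k2, 38), (1987, Omega, 26, Ivy, p3, 30), (1987, Omega, 26, Ivy, p3, 38), (2008, Echo, 21, Rae, x1, 7), (2008, Echo, 30, Xia, x1, 7), (2008, Gamma, 29, Gus, x1, 20), (2008, Gamma, 29, Gus, x1, 27), (2008, Gamma, 29, Gus, x1, 35), (2008, Helix, 18, Ned, x1, 17)}.
Apply σ_{mid ≥ aid}; surviving tuples: {(2008, Echo, 21, Rae, x1, 7), (2008, Echo, 30, Xia, x1, 7), (2008, Gamma, 29, Gus, x1, 20), (2008, Gamma, 29, Gus, x1, 27), (2008, Helix, 18, Ned, x1, 17)}
Apply σ_{mname ≠ Ned}; surviving tuples: {(2008, Echo, 21, Rae, x1, 7), (2008, Echo, 30, Xia, x1, 7), (2008, Gamma, 29, Gus, x1, 20), (2008, Gamma, 29, Gus, x1, 27)}
Projecting to genre, mname (1 duplicate(s) eliminated): {(x1, Gus), (x1, Rae), (x1, Xia)}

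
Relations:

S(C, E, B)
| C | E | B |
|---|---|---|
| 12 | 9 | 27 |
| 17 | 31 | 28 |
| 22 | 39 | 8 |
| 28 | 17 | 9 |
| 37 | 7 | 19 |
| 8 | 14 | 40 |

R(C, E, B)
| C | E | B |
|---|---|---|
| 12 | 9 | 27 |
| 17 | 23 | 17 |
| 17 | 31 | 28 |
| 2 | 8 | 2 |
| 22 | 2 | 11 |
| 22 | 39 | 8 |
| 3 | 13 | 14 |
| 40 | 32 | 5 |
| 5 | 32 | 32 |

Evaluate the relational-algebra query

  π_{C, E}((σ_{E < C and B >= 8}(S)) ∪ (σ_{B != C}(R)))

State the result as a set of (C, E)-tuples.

{(12, 9), (17, 31), (22, 2), (22, 39), (28, 17), (3, 13), (37, 7), (40, 32), (5, 32)}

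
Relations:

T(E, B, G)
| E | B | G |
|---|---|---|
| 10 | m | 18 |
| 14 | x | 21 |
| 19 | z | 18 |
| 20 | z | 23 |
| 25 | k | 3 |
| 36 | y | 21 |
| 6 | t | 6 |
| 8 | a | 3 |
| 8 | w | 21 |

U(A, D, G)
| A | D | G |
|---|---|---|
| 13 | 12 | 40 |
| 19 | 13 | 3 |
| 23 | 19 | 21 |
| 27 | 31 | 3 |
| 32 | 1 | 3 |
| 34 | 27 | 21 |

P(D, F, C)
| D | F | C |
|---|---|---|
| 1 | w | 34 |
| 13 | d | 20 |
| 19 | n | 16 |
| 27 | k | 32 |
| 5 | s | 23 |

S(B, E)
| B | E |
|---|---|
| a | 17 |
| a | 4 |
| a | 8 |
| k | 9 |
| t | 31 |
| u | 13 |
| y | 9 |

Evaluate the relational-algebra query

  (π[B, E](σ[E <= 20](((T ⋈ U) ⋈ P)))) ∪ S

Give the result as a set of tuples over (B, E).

Natural join on G: {(14, x, 21, 23, 19), (14, x, 21, 34, 27), (25, k, 3, 19, 13), (25, k, 3, 27, 31), (25, k, 3, 32, 1), (36, y, 21, 23, 19), (36, y, 21, 34, 27), (8, a, 3, 19, 13), (8, a, 3, 27, 31), (8, a, 3, 32, 1), (8, w, 21, 23, 19), (8, w, 21, 34, 27)}
Natural join on D: {(14, x, 21, 23, 19, n, 16), (14, x, 21, 34, 27, k, 32), (25, k, 3, 19, 13, d, 20), (25, k, 3, 32, 1, w, 34), (36, y, 21, 23, 19, n, 16), (36, y, 21, 34, 27, k, 32), (8, a, 3, 19, 13, d, 20), (8, a, 3, 32, 1, w, 34), (8, w, 21, 23, 19, n, 16), (8, w, 21, 34, 27, k, 32)}
Filtering on E <= 20 leaves {(14, x, 21, 23, 19, n, 16), (14, x, 21, 34, 27, k, 32), (8, a, 3, 19, 13, d, 20), (8, a, 3, 32, 1, w, 34), (8, w, 21, 23, 19, n, 16), (8, w, 21, 34, 27, k, 32)}.
π_{B, E} gives {(a, 8), (w, 8), (x, 14)} (3 duplicate(s) eliminated).
Union: {(a, 8), (w, 8), (x, 14)} with {(a, 17), (a, 4), (a, 8), (k, 9), (t, 31), (u, 13), (y, 9)} → {(a, 17), (a, 4), (a, 8), (k, 9), (t, 31), (u, 13), (w, 8), (x, 14), (y, 9)}

{(a, 17), (a, 4), (a, 8), (k, 9), (t, 31), (u, 13), (w, 8), (x, 14), (y, 9)}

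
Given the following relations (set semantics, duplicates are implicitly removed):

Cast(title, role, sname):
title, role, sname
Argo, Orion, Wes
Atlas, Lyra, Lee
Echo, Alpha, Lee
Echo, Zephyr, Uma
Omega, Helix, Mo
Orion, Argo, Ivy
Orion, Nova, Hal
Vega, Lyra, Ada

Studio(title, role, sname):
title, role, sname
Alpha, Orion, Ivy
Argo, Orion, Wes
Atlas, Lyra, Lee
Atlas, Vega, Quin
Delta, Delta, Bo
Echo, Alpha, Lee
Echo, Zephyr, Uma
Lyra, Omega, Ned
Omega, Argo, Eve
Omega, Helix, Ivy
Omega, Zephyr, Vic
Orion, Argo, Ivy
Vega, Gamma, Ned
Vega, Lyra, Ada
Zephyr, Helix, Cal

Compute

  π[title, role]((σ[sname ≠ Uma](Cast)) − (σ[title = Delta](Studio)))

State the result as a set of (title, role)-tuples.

{(Argo, Orion), (Atlas, Lyra), (Echo, Alpha), (Omega, Helix), (Orion, Argo), (Orion, Nova), (Vega, Lyra)}

Filtering on sname ≠ Uma leaves {(Argo, Orion, Wes), (Atlas, Lyra, Lee), (Echo, Alpha, Lee), (Omega, Helix, Mo), (Orion, Argo, Ivy), (Orion, Nova, Hal), (Vega, Lyra, Ada)}.
Filtering on title = Delta leaves {(Delta, Delta, Bo)}.
Set difference of the two operands is {(Argo, Orion, Wes), (Atlas, Lyra, Lee), (Echo, Alpha, Lee), (Omega, Helix, Mo), (Orion, Argo, Ivy), (Orion, Nova, Hal), (Vega, Lyra, Ada)}.
π[title, role]: project onto (title, role) → {(Argo, Orion), (Atlas, Lyra), (Echo, Alpha), (Omega, Helix), (Orion, Argo), (Orion, Nova), (Vega, Lyra)}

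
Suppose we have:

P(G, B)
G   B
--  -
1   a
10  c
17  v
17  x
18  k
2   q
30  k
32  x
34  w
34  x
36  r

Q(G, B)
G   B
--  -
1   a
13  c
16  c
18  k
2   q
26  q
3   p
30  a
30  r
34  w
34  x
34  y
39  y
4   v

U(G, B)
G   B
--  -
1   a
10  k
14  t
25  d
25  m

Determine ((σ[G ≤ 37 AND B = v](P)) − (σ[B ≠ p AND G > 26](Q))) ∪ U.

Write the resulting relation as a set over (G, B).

{(1, a), (10, k), (14, t), (17, v), (25, d), (25, m)}

σ[G ≤ 37 AND B = v]: keep tuples satisfying G ≤ 37 AND B = v → {(17, v)}
σ[B ≠ p AND G > 26]: keep tuples satisfying B ≠ p AND G > 26 → {(30, a), (30, r), (34, w), (34, x), (34, y), (39, y)}
Taking the difference: {(17, v)}
Taking the union: {(1, a), (10, k), (14, t), (17, v), (25, d), (25, m)}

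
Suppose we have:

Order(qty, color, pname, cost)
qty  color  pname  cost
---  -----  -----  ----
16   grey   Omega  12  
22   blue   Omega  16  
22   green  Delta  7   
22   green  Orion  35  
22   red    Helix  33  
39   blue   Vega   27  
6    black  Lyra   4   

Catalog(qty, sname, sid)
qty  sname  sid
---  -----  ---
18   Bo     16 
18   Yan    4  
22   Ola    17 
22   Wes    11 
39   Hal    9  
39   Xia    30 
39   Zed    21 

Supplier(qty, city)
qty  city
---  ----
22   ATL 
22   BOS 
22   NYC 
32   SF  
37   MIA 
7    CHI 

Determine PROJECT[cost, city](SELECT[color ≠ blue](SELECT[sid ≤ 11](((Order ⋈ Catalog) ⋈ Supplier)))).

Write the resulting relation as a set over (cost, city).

Natural join on qty: {(22, blue, Omega, 16, Ola, 17), (22, blue, Omega, 16, Wes, 11), (22, green, Delta, 7, Ola, 17), (22, green, Delta, 7, Wes, 11), (22, green, Orion, 35, Ola, 17), (22, green, Orion, 35, Wes, 11), (22, red, Helix, 33, Ola, 17), (22, red, Helix, 33, Wes, 11), (39, blue, Vega, 27, Hal, 9), (39, blue, Vega, 27, Xia, 30), (39, blue, Vega, 27, Zed, 21)}
Natural join on qty: {(22, blue, Omega, 16, Ola, 17, ATL), (22, blue, Omega, 16, Ola, 17, BOS), (22, blue, Omega, 16, Ola, 17, NYC), (22, blue, Omega, 16, Wes, 11, ATL), (22, blue, Omega, 16, Wes, 11, BOS), (22, blue, Omega, 16, Wes, 11, NYC), (22, green, Delta, 7, Ola, 17, ATL), (22, green, Delta, 7, Ola, 17, BOS), (22, green, Delta, 7, Ola, 17, NYC), (22, green, Delta, 7, Wes, 11, ATL), (22, green, Delta, 7, Wes, 11, BOS), (22, green, Delta, 7, Wes, 11, NYC), (22, green, Orion, 35, Ola, 17, ATL), (22, green, Orion, 35, Ola, 17, BOS), (22, green, Orion, 35, Ola, 17, NYC), (22, green, Orion, 35, Wes, 11, ATL), (22, green, Orion, 35, Wes, 11, BOS), (22, green, Orion, 35, Wes, 11, NYC), (22, red, Helix, 33, Ola, 17, ATL), (22, red, Helix, 33, Ola, 17, BOS), (22, red, Helix, 33, Ola, 17, NYC), (22, red, Helix, 33, Wes, 11, ATL), (22, red, Helix, 33, Wes, 11, BOS), (22, red, Helix, 33, Wes, 11, NYC)}
Selection sid ≤ 11: {(22, blue, Omega, 16, Wes, 11, ATL), (22, blue, Omega, 16, Wes, 11, BOS), (22, blue, Omega, 16, Wes, 11, NYC), (22, green, Delta, 7, Wes, 11, ATL), (22, green, Delta, 7, Wes, 11, BOS), (22, green, Delta, 7, Wes, 11, NYC), (22, green, Orion, 35, Wes, 11, ATL), (22, green, Orion, 35, Wes, 11, BOS), (22, green, Orion, 35, Wes, 11, NYC), (22, red, Helix, 33, Wes, 11, ATL), (22, red, Helix, 33, Wes, 11, BOS), (22, red, Helix, 33, Wes, 11, NYC)}
Selection color ≠ blue: {(22, green, Delta, 7, Wes, 11, ATL), (22, green, Delta, 7, Wes, 11, BOS), (22, green, Delta, 7, Wes, 11, NYC), (22, green, Orion, 35, Wes, 11, ATL), (22, green, Orion, 35, Wes, 11, BOS), (22, green, Orion, 35, Wes, 11, NYC), (22, red, Helix, 33, Wes, 11, ATL), (22, red, Helix, 33, Wes, 11, BOS), (22, red, Helix, 33, Wes, 11, NYC)}
Projecting to cost, city: {(33, ATL), (33, BOS), (33, NYC), (35, ATL), (35, BOS), (35, NYC), (7, ATL), (7, BOS), (7, NYC)}

{(33, ATL), (33, BOS), (33, NYC), (35, ATL), (35, BOS), (35, NYC), (7, ATL), (7, BOS), (7, NYC)}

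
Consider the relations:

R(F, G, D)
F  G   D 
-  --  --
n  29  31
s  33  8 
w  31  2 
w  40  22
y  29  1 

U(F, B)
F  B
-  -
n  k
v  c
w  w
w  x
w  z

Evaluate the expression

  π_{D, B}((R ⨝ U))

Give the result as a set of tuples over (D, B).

{(2, w), (2, x), (2, z), (22, w), (22, x), (22, z), (31, k)}

Joining R and U on F yields {(n, 29, 31, k), (w, 31, 2, w), (w, 31, 2, x), (w, 31, 2, z), (w, 40, 22, w), (w, 40, 22, x), (w, 40, 22, z)}.
Projecting to D, B: {(2, w), (2, x), (2, z), (22, w), (22, x), (22, z), (31, k)}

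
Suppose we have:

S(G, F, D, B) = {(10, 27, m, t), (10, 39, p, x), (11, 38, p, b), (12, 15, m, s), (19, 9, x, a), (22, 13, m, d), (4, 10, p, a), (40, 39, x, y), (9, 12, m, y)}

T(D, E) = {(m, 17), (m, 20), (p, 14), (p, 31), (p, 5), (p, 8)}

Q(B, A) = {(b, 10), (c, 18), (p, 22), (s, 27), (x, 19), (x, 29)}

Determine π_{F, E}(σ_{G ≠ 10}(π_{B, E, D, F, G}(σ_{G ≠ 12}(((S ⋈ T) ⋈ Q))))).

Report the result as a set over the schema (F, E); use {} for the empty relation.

Natural join on D: {(10, 27, m, t, 17), (10, 27, m, t, 20), (10, 39, p, x, 14), (10, 39, p, x, 31), (10, 39, p, x, 5), (10, 39, p, x, 8), (11, 38, p, b, 14), (11, 38, p, b, 31), (11, 38, p, b, 5), (11, 38, p, b, 8), (12, 15, m, s, 17), (12, 15, m, s, 20), (22, 13, m, d, 17), (22, 13, m, d, 20), (4, 10, p, a, 14), (4, 10, p, a, 31), (4, 10, p, a, 5), (4, 10, p, a, 8), (9, 12, m, y, 17), (9, 12, m, y, 20)}
Natural join on B: {(10, 39, p, x, 14, 19), (10, 39, p, x, 14, 29), (10, 39, p, x, 31, 19), (10, 39, p, x, 31, 29), (10, 39, p, x, 5, 19), (10, 39, p, x, 5, 29), (10, 39, p, x, 8, 19), (10, 39, p, x, 8, 29), (11, 38, p, b, 14, 10), (11, 38, p, b, 31, 10), (11, 38, p, b, 5, 10), (11, 38, p, b, 8, 10), (12, 15, m, s, 17, 27), (12, 15, m, s, 20, 27)}
Selection G ≠ 12: {(10, 39, p, x, 14, 19), (10, 39, p, x, 14, 29), (10, 39, p, x, 31, 19), (10, 39, p, x, 31, 29), (10, 39, p, x, 5, 19), (10, 39, p, x, 5, 29), (10, 39, p, x, 8, 19), (10, 39, p, x, 8, 29), (11, 38, p, b, 14, 10), (11, 38, p, b, 31, 10), (11, 38, p, b, 5, 10), (11, 38, p, b, 8, 10)}
π_{B, E, D, F, G} gives {(b, 14, p, 38, 11), (b, 31, p, 38, 11), (b, 5, p, 38, 11), (b, 8, p, 38, 11), (x, 14, p, 39, 10), (x, 31, p, 39, 10), (x, 5, p, 39, 10), (x, 8, p, 39, 10)} (4 duplicate(s) eliminated).
Selection G ≠ 10: {(b, 14, p, 38, 11), (b, 31, p, 38, 11), (b, 5, p, 38, 11), (b, 8, p, 38, 11)}
π_{F, E} gives {(38, 14), (38, 31), (38, 5), (38, 8)}.

{(38, 14), (38, 31), (38, 5), (38, 8)}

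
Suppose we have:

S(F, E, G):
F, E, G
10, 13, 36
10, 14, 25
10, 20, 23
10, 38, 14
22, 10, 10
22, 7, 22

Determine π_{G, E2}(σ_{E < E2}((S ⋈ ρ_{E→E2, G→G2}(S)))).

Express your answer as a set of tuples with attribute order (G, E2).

{(22, 10), (23, 38), (25, 20), (25, 38), (36, 14), (36, 20), (36, 38)}

ρ[E→E2, G→G2]: schema becomes (F, E2, G2); tuples unchanged.
Natural join on F: {(10, 13, 36, 13, 36), (10, 13, 36, 14, 25), (10, 13, 36, 20, 23), (10, 13, 36, 38, 14), (10, 14, 25, 13, 36), (10, 14, 25, 14, 25), (10, 14, 25, 20, 23), (10, 14, 25, 38, 14), (10, 20, 23, 13, 36), (10, 20, 23, 14, 25), (10, 20, 23, 20, 23), (10, 20, 23, 38, 14), (10, 38, 14, 13, 36), (10, 38, 14, 14, 25), (10, 38, 14, 20, 23), (10, 38, 14, 38, 14), (22, 10, 10, 10, 10), (22, 10, 10, 7, 22), (22, 7, 22, 10, 10), (22, 7, 22, 7, 22)}
Selection E < E2: {(10, 13, 36, 14, 25), (10, 13, 36, 20, 23), (10, 13, 36, 38, 14), (10, 14, 25, 20, 23), (10, 14, 25, 38, 14), (10, 20, 23, 38, 14), (22, 7, 22, 10, 10)}
Projecting to G, E2: {(22, 10), (23, 38), (25, 20), (25, 38), (36, 14), (36, 20), (36, 38)}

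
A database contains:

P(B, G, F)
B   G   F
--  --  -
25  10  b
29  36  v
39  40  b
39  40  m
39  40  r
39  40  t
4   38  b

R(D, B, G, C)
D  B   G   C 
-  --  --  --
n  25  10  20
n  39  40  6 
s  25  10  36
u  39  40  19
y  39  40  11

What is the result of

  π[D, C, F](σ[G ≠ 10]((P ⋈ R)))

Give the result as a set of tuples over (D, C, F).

Joining P and R on B, G yields {(25, 10, b, n, 20), (25, 10, b, s, 36), (39, 40, b, n, 6), (39, 40, b, u, 19), (39, 40, b, y, 11), (39, 40, m, n, 6), (39, 40, m, u, 19), (39, 40, m, y, 11), (39, 40, r, n, 6), (39, 40, r, u, 19), (39, 40, r, y, 11), (39, 40, t, n, 6), (39, 40, t, u, 19), (39, 40, t, y, 11)}.
Apply σ_{G ≠ 10}; surviving tuples: {(39, 40, b, n, 6), (39, 40, b, u, 19), (39, 40, b, y, 11), (39, 40, m, n, 6), (39, 40, m, u, 19), (39, 40, m, y, 11), (39, 40, r, n, 6), (39, 40, r, u, 19), (39, 40, r, y, 11), (39, 40, t, n, 6), (39, 40, t, u, 19), (39, 40, t, y, 11)}
π_{D, C, F} gives {(n, 6, b), (n, 6, m), (n, 6, r), (n, 6, t), (u, 19, b), (u, 19, m), (u, 19, r), (u, 19, t), (y, 11, b), (y, 11, m), (y, 11, r), (y, 11, t)}.

{(n, 6, b), (n, 6, m), (n, 6, r), (n, 6, t), (u, 19, b), (u, 19, m), (u, 19, r), (u, 19, t), (y, 11, b), (y, 11, m), (y, 11, r), (y, 11, t)}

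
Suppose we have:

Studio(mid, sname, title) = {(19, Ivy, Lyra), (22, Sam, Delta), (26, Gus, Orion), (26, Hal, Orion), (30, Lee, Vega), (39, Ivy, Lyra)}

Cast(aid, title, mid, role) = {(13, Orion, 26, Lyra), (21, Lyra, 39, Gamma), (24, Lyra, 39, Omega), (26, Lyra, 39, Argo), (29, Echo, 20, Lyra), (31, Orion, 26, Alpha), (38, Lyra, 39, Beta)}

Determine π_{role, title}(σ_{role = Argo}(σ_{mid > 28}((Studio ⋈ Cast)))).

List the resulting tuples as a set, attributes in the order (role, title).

{(Argo, Lyra)}

Joining Studio and Cast on mid, title yields {(26, Gus, Orion, 13, Lyra), (26, Gus, Orion, 31, Alpha), (26, Hal, Orion, 13, Lyra), (26, Hal, Orion, 31, Alpha), (39, Ivy, Lyra, 21, Gamma), (39, Ivy, Lyra, 24, Omega), (39, Ivy, Lyra, 26, Argo), (39, Ivy, Lyra, 38, Beta)}.
Selection mid > 28: {(39, Ivy, Lyra, 21, Gamma), (39, Ivy, Lyra, 24, Omega), (39, Ivy, Lyra, 26, Argo), (39, Ivy, Lyra, 38, Beta)}
Selection role = Argo: {(39, Ivy, Lyra, 26, Argo)}
π[role, title]: project onto (role, title) → {(Argo, Lyra)}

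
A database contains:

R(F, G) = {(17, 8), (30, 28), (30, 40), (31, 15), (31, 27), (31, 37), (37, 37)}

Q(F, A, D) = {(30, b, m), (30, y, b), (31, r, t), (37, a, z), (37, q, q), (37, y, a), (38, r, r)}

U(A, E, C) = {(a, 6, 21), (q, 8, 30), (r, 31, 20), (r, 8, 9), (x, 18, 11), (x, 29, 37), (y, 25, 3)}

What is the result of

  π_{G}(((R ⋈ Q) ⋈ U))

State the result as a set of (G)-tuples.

Natural join on F: {(30, 28, b, m), (30, 28, y, b), (30, 40, b, m), (30, 40, y, b), (31, 15, r, t), (31, 27, r, t), (31, 37, r, t), (37, 37, a, z), (37, 37, q, q), (37, 37, y, a)}
Natural join on A: {(30, 28, y, b, 25, 3), (30, 40, y, b, 25, 3), (31, 15, r, t, 31, 20), (31, 15, r, t, 8, 9), (31, 27, r, t, 31, 20), (31, 27, r, t, 8, 9), (31, 37, r, t, 31, 20), (31, 37, r, t, 8, 9), (37, 37, a, z, 6, 21), (37, 37, q, q, 8, 30), (37, 37, y, a, 25, 3)}
Keep only column(s) G (6 duplicate(s) eliminated): {15, 27, 28, 37, 40}

{15, 27, 28, 37, 40}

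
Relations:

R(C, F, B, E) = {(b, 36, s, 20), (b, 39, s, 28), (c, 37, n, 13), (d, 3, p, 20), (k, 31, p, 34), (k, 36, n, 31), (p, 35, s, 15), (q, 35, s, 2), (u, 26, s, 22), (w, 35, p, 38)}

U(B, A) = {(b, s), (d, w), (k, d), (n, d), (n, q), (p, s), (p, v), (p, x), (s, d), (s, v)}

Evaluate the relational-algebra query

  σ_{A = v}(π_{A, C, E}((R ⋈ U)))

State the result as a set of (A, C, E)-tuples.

Natural join on B: {(b, 36, s, 20, d), (b, 36, s, 20, v), (b, 39, s, 28, d), (b, 39, s, 28, v), (c, 37, n, 13, d), (c, 37, n, 13, q), (d, 3, p, 20, s), (d, 3, p, 20, v), (d, 3, p, 20, x), (k, 31, p, 34, s), (k, 31, p, 34, v), (k, 31, p, 34, x), (k, 36, n, 31, d), (k, 36, n, 31, q), (p, 35, s, 15, d), (p, 35, s, 15, v), (q, 35, s, 2, d), (q, 35, s, 2, v), (u, 26, s, 22, d), (u, 26, s, 22, v), (w, 35, p, 38, s), (w, 35, p, 38, v), (w, 35, p, 38, x)}
π[A, C, E]: project onto (A, C, E) → {(d, b, 20), (d, b, 28), (d, c, 13), (d, k, 31), (d, p, 15), (d, q, 2), (d, u, 22), (q, c, 13), (q, k, 31), (s, d, 20), (s, k, 34), (s, w, 38), (v, b, 20), (v, b, 28), (v, d, 20), (v, k, 34), (v, p, 15), (v, q, 2), (v, u, 22), (v, w, 38), (x, d, 20), (x, k, 34), (x, w, 38)}
Apply σ_{A = v}; surviving tuples: {(v, b, 20), (v, b, 28), (v, d, 20), (v, k, 34), (v, p, 15), (v, q, 2), (v, u, 22), (v, w, 38)}

{(v, b, 20), (v, b, 28), (v, d, 20), (v, k, 34), (v, p, 15), (v, q, 2), (v, u, 22), (v, w, 38)}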